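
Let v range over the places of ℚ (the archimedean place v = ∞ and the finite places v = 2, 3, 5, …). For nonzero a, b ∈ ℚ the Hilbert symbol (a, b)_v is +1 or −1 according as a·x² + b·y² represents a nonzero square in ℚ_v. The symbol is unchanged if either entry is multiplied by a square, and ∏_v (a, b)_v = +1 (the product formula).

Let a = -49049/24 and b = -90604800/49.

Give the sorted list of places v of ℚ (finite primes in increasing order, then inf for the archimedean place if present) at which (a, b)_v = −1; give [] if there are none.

[2, 3, 13, inf]

(a, b) ≡ (-6006, -13) mod (ℚ^×)²; places V = {2, 3, 5, 7, 11, 13, ∞}.
(a,b)_5: α=0, u≡4; β=2, v≡2 (mod 5); (4|5)=+1, (2|5)=-1; sign (−1)^0·+1^2·-1^0 = +1.
(a,b)_3: α=-1, u≡2; β=2, v≡2 (mod 3); (2|3)=-1, (2|3)=-1; sign (−1)^0·-1^2·-1^-1 = -1.
(a,b)_13: α=1, u≡8; β=1, v≡9 (mod 13); (8|13)=-1, (9|13)=+1; sign (−1)^0·-1^1·+1^1 = -1.
(a,b)_7: α=3, u≡6; β=-2, v≡1 (mod 7); (6|7)=-1, (1|7)=+1; sign (−1)^0·-1^-2·+1^3 = +1.
(a,b)_∞: sgn(-6006)=−, sgn(-13)=−, so -1.
(a,b)_11: α=1, u≡9; β=2, v≡5 (mod 11); (9|11)=+1, (5|11)=+1; sign (−1)^0·+1^2·+1^1 = +1.
(a,b)_2: α=-3, β=8; u≡5, v≡3 (mod 8); ε(u)ε(v)=0·1, αω(v)=-3·1, βω(u)=8·1; sum ≡ 1  ⇒  -1.
(-6006, -13 / ℚ) ramifies at {2, 3, 13, ∞}: a division algebra.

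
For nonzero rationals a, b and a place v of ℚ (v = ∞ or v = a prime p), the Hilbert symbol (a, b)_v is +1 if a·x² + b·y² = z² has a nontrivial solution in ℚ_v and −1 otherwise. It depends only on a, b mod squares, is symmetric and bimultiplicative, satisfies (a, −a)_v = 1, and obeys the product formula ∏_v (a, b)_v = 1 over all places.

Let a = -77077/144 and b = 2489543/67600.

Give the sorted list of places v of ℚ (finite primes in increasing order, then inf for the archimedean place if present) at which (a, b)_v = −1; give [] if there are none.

Mod squares: a ≡ -13, b ≡ 23. Check v ∈ {∞, 2, 3, 5, 7, 11, 13, 23, 47}.
v=∞: -13 < 0 and 23 > 0  ⇒  (a,b)_∞ = +1.
v=2: v_2(a)=-4, v_2(b)=-4; units ≡ 3, 7 (mod 8); ε·ε+αω+βω = 1·1+-4·0+-4·1 ≡ 1  ⇒  (a,b)_2 = -1.
v=5: a=5^0·(≡2), b=5^-2·(≡2) mod 5; (2|5)=-1, (2|5)=-1; (−1)^{0·-2·2}·(-1)^-2·(-1)^0 = +1.
v=47: a=47^0·(≡1), b=47^2·(≡10) mod 47; (1|47)=+1, (10|47)=-1; (−1)^{0·2·23}·(+1)^2·(-1)^0 = +1.
v=23: a=23^0·(≡7), b=23^1·(≡1) mod 23; (7|23)=-1, (1|23)=+1; (−1)^{0·1·11}·(-1)^1·(+1)^0 = -1.
v=7: a=7^2·(≡4), b=7^2·(≡1) mod 7; (4|7)=+1, (1|7)=+1; (−1)^{2·2·3}·(+1)^2·(+1)^2 = +1.
v=11: a=11^2·(≡1), b=11^0·(≡9) mod 11; (1|11)=+1, (9|11)=+1; (−1)^{2·0·5}·(+1)^0·(+1)^2 = +1.
v=13: a=13^1·(≡12), b=13^-2·(≡3) mod 13; (12|13)=+1, (3|13)=+1; (−1)^{1·-2·6}·(+1)^-2·(+1)^1 = +1.
v=3: a=3^-2·(≡2), b=3^0·(≡2) mod 3; (2|3)=-1, (2|3)=-1; (−1)^{-2·0·1}·(-1)^0·(-1)^-2 = +1.
(-13, 23 / ℚ) ramifies at {2, 23}: a division algebra.

[2, 23]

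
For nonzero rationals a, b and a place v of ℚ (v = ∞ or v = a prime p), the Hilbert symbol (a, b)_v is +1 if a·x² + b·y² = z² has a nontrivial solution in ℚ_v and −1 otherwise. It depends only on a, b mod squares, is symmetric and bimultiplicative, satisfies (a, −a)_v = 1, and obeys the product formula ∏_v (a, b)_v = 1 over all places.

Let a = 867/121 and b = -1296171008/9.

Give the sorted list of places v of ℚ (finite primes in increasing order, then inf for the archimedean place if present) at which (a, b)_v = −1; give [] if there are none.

[29, 31]

(a, b) ≡ (3, -19778) mod (ℚ^×)²; places V = {2, 3, 11, 17, 29, 31, ∞}.
(a,b)_2: α=0, β=17; u≡3, v≡7 (mod 8); ε(u)ε(v)=1·1, αω(v)=0·0, βω(u)=17·1; sum ≡ 0  ⇒  +1.
(a,b)_31: α=0, u≡21; β=1, v≡27 (mod 31); (21|31)=-1, (27|31)=-1; sign (−1)^0·-1^1·-1^0 = -1.
(a,b)_∞: sgn(3)=+, sgn(-19778)=−, so +1.
(a,b)_11: α=-2, u≡9; β=1, v≡6 (mod 11); (9|11)=+1, (6|11)=-1; sign (−1)^0·+1^1·-1^-2 = +1.
(a,b)_29: α=0, u≡11; β=1, v≡26 (mod 29); (11|29)=-1, (26|29)=-1; sign (−1)^0·-1^1·-1^0 = -1.
(a,b)_17: α=2, u≡10; β=0, v≡3 (mod 17); (10|17)=-1, (3|17)=-1; sign (−1)^0·-1^0·-1^2 = +1.
(a,b)_3: α=1, u≡1; β=-2, v≡1 (mod 3); (1|3)=+1, (1|3)=+1; sign (−1)^0·+1^-2·+1^1 = +1.
Ram(3, -19778) = {29, 31}; no ℚ_29-point on the conic.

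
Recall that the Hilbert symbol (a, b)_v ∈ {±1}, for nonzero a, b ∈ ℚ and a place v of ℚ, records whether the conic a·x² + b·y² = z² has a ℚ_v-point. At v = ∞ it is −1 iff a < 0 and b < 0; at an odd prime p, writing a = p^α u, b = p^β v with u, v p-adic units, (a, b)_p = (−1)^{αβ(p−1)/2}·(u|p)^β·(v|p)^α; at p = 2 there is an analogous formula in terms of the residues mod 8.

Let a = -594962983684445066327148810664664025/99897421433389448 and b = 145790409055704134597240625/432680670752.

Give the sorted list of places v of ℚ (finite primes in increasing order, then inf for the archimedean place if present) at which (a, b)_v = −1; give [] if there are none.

[5, 17, 23, 41]

Mod squares: a ≡ -1250418, b ≡ 130. Check v ∈ {∞, 2, 3, 5, 7, 11, 13, 17, 19, 23, 29, 31, 41}.
v=3: a=3^9·(≡2), b=3^4·(≡1) mod 3; (2|3)=-1, (1|3)=+1; (−1)^{9·4·1}·(-1)^4·(+1)^9 = +1.
v=13: a=13^3·(≡10), b=13^3·(≡9) mod 13; (10|13)=+1, (9|13)=+1; (−1)^{3·3·6}·(+1)^3·(+1)^3 = +1.
v=17: a=17^3·(≡11), b=17^2·(≡6) mod 17; (11|17)=-1, (6|17)=-1; (−1)^{3·2·8}·(-1)^2·(-1)^3 = -1.
v=31: a=31^-8·(≡29), b=31^-4·(≡6) mod 31; (29|31)=-1, (6|31)=-1; (−1)^{-8·-4·15}·(-1)^-4·(-1)^-8 = +1.
v=19: a=19^2·(≡10), b=19^2·(≡17) mod 19; (10|19)=-1, (17|19)=+1; (−1)^{2·2·9}·(-1)^2·(+1)^2 = +1.
v=∞: -1250418 < 0 and 130 > 0  ⇒  (a,b)_∞ = +1.
v=2: v_2(a)=-3, v_2(b)=-5; units ≡ 7, 1 (mod 8); ε·ε+αω+βω = 1·0+-3·0+-5·0 ≡ 0  ⇒  (a,b)_2 = +1.
v=7: a=7^2·(≡3), b=7^0·(≡1) mod 7; (3|7)=-1, (1|7)=+1; (−1)^{2·0·3}·(-1)^0·(+1)^2 = +1.
v=23: a=23^1·(≡18), b=23^2·(≡10) mod 23; (18|23)=+1, (10|23)=-1; (−1)^{1·2·11}·(+1)^2·(-1)^1 = -1.
v=29: a=29^2·(≡9), b=29^0·(≡17) mod 29; (9|29)=+1, (17|29)=-1; (−1)^{2·0·14}·(+1)^0·(-1)^2 = +1.
v=11: a=11^-4·(≡10), b=11^-4·(≡3) mod 11; (10|11)=-1, (3|11)=+1; (−1)^{-4·-4·5}·(-1)^-4·(+1)^-4 = +1.
v=41: a=41^9·(≡30), b=41^6·(≡27) mod 41; (30|41)=-1, (27|41)=-1; (−1)^{9·6·20}·(-1)^6·(-1)^9 = -1.
v=5: a=5^2·(≡3), b=5^5·(≡1) mod 5; (3|5)=-1, (1|5)=+1; (−1)^{2·5·2}·(-1)^5·(+1)^2 = -1.
(-1250418, 130 / ℚ) ramifies at {5, 17, 23, 41}: a division algebra.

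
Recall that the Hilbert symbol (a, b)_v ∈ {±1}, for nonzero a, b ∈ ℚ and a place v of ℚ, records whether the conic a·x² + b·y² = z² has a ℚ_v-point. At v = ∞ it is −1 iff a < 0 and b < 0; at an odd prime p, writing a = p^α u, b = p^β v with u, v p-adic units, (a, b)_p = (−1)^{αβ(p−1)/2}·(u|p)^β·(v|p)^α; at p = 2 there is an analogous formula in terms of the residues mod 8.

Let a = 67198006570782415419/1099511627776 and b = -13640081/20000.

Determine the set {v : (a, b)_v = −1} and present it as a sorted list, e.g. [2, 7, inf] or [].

[7, 13, 19, 23]

Mod squares: a ≡ 91, b ≡ -11362. Check v ∈ {∞, 2, 3, 5, 7, 13, 19, 23}.
v=2: v_2(a)=-40, v_2(b)=-5; units ≡ 3, 7 (mod 8); ε·ε+αω+βω = 1·1+-40·0+-5·1 ≡ 0  ⇒  (a,b)_2 = +1.
v=23: a=23^2·(≡5), b=23^1·(≡13) mod 23; (5|23)=-1, (13|23)=+1; (−1)^{2·1·11}·(-1)^1·(+1)^2 = -1.
v=13: a=13^3·(≡11), b=13^1·(≡1) mod 13; (11|13)=-1, (1|13)=+1; (−1)^{3·1·6}·(-1)^1·(+1)^3 = -1.
v=∞: 91 > 0 and -11362 < 0  ⇒  (a,b)_∞ = +1.
v=7: a=7^11·(≡3), b=7^4·(≡3) mod 7; (3|7)=-1, (3|7)=-1; (−1)^{11·4·3}·(-1)^4·(-1)^11 = -1.
v=3: a=3^4·(≡1), b=3^0·(≡2) mod 3; (1|3)=+1, (2|3)=-1; (−1)^{4·0·1}·(+1)^0·(-1)^4 = +1.
v=5: a=5^0·(≡4), b=5^-4·(≡2) mod 5; (4|5)=+1, (2|5)=-1; (−1)^{0·-4·2}·(+1)^-4·(-1)^0 = +1.
v=19: a=19^2·(≡14), b=19^1·(≡14) mod 19; (14|19)=-1, (14|19)=-1; (−1)^{2·1·9}·(-1)^1·(-1)^2 = -1.
|Ram(91, -11362)| = 4, even; anisotropic at {7, 13, 19, 23}.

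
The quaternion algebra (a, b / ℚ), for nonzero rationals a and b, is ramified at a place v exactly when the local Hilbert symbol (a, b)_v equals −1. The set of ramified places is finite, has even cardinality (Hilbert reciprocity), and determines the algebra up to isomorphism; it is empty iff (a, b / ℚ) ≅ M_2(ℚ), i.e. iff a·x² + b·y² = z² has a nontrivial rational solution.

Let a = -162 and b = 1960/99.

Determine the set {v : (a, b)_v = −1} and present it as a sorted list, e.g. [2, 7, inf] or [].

Mod squares: a ≡ -2, b ≡ 110. Check v ∈ {∞, 2, 3, 5, 7, 11}.
v=7: a=7^0·(≡6), b=7^2·(≡5) mod 7; (6|7)=-1, (5|7)=-1; (−1)^{0·2·3}·(-1)^2·(-1)^0 = +1.
v=11: a=11^0·(≡3), b=11^-1·(≡10) mod 11; (3|11)=+1, (10|11)=-1; (−1)^{0·-1·5}·(+1)^-1·(-1)^0 = +1.
v=3: a=3^4·(≡1), b=3^-2·(≡2) mod 3; (1|3)=+1, (2|3)=-1; (−1)^{4·-2·1}·(+1)^-2·(-1)^4 = +1.
v=5: a=5^0·(≡3), b=5^1·(≡3) mod 5; (3|5)=-1, (3|5)=-1; (−1)^{0·1·2}·(-1)^1·(-1)^0 = -1.
v=2: v_2(a)=1, v_2(b)=3; units ≡ 7, 7 (mod 8); ε·ε+αω+βω = 1·1+1·0+3·0 ≡ 1  ⇒  (a,b)_2 = -1.
v=∞: -2 < 0 and 110 > 0  ⇒  (a,b)_∞ = +1.
Ram(-2, 110) = {2, 5}; no ℚ_2-point on the conic.

[2, 5]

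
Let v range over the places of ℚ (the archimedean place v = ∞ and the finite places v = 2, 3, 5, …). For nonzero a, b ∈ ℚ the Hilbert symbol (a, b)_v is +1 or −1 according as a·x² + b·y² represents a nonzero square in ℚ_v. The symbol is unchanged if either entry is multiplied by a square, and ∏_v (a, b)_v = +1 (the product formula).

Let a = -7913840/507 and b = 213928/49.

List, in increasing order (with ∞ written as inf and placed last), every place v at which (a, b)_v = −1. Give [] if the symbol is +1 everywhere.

(a, b) ≡ (-2805, 442) mod (ℚ^×)²; places V = {2, 3, 5, 7, 11, 13, 17, 23, ∞}.
(a,b)_13: α=-2, u≡9; β=1, v≡5 (mod 13); (9|13)=+1, (5|13)=-1; sign (−1)^0·+1^1·-1^-2 = +1.
(a,b)_5: α=1, u≡1; β=0, v≡2 (mod 5); (1|5)=+1, (2|5)=-1; sign (−1)^0·+1^0·-1^1 = -1.
(a,b)_17: α=1, u≡3; β=1, v≡15 (mod 17); (3|17)=-1, (15|17)=+1; sign (−1)^0·-1^1·+1^1 = -1.
(a,b)_7: α=0, u≡1; β=-2, v≡1 (mod 7); (1|7)=+1, (1|7)=+1; sign (−1)^0·+1^-2·+1^0 = +1.
(a,b)_11: α=1, u≡4; β=2, v≡6 (mod 11); (4|11)=+1, (6|11)=-1; sign (−1)^0·+1^2·-1^1 = -1.
(a,b)_2: α=4, β=3; u≡3, v≡5 (mod 8); ε(u)ε(v)=1·0, αω(v)=4·1, βω(u)=3·1; sum ≡ 1  ⇒  -1.
(a,b)_∞: sgn(-2805)=−, sgn(442)=+, so +1.
(a,b)_23: α=2, u≡13; β=0, v≡17 (mod 23); (13|23)=+1, (17|23)=-1; sign (−1)^0·+1^0·-1^2 = +1.
(a,b)_3: α=-1, u≡1; β=0, v≡1 (mod 3); (1|3)=+1, (1|3)=+1; sign (−1)^0·+1^0·+1^-1 = +1.
(-2805, 442 / ℚ) ramifies at {2, 5, 11, 17}: a division algebra.

[2, 5, 11, 17]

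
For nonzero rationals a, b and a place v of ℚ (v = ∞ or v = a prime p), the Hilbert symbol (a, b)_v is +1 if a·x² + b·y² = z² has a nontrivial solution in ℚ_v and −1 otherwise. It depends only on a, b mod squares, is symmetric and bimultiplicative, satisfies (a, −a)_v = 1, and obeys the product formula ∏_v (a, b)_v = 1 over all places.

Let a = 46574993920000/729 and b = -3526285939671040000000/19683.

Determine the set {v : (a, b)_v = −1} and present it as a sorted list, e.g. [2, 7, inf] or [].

Mod squares: a ≡ 13, b ≡ -2730. Check v ∈ {∞, 2, 3, 5, 7, 13}.
v=7: a=7^2·(≡5), b=7^3·(≡2) mod 7; (5|7)=-1, (2|7)=+1; (−1)^{2·3·3}·(-1)^3·(+1)^2 = -1.
v=2: v_2(a)=12, v_2(b)=21; units ≡ 5, 3 (mod 8); ε·ε+αω+βω = 0·1+12·1+21·1 ≡ 1  ⇒  (a,b)_2 = -1.
v=5: a=5^4·(≡3), b=5^7·(≡1) mod 5; (3|5)=-1, (1|5)=+1; (−1)^{4·7·2}·(-1)^7·(+1)^4 = -1.
v=∞: 13 > 0 and -2730 < 0  ⇒  (a,b)_∞ = +1.
v=3: a=3^-6·(≡1), b=3^-9·(≡2) mod 3; (1|3)=+1, (2|3)=-1; (−1)^{-6·-9·1}·(+1)^-9·(-1)^-6 = +1.
v=13: a=13^5·(≡10), b=13^7·(≡8) mod 13; (10|13)=+1, (8|13)=-1; (−1)^{5·7·6}·(+1)^7·(-1)^5 = -1.
|Ram(13, -2730)| = 4, even; anisotropic at {2, 5, 7, 13}.

[2, 5, 7, 13]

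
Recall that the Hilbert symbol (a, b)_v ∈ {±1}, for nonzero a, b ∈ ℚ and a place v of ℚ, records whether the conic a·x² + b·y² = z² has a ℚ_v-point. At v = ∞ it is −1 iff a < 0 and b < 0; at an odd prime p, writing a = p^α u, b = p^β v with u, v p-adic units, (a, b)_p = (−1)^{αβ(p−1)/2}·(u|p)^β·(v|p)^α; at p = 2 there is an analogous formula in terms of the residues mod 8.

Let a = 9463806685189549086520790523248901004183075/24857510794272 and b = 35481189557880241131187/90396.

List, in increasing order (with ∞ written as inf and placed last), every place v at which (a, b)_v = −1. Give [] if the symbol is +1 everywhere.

[2, 7, 19, 43]

Mod squares: a ≡ 423206, b ≡ 1333. Check v ∈ {∞, 2, 3, 5, 7, 11, 13, 19, 31, 37, 41, 43}.
v=31: a=31^-2·(≡28), b=31^-1·(≡30) mod 31; (28|31)=+1, (30|31)=-1; (−1)^{-2·-1·15}·(+1)^-1·(-1)^-2 = +1.
v=5: a=5^2·(≡4), b=5^0·(≡2) mod 5; (4|5)=+1, (2|5)=-1; (−1)^{2·0·2}·(+1)^0·(-1)^2 = +1.
v=43: a=43^7·(≡15), b=43^5·(≡9) mod 43; (15|43)=+1, (9|43)=+1; (−1)^{7·5·21}·(+1)^5·(+1)^7 = -1.
v=∞: 423206 > 0 and 1333 > 0  ⇒  (a,b)_∞ = +1.
v=41: a=41^4·(≡32), b=41^2·(≡25) mod 41; (32|41)=+1, (25|41)=+1; (−1)^{4·2·20}·(+1)^2·(+1)^4 = +1.
v=2: v_2(a)=-5, v_2(b)=-2; units ≡ 3, 5 (mod 8); ε·ε+αω+βω = 1·0+-5·1+-2·1 ≡ 1  ⇒  (a,b)_2 = -1.
v=3: a=3^-14·(≡2), b=3^-6·(≡1) mod 3; (2|3)=-1, (1|3)=+1; (−1)^{-14·-6·1}·(-1)^-6·(+1)^-14 = +1.
v=19: a=19^3·(≡6), b=19^2·(≡13) mod 19; (6|19)=+1, (13|19)=-1; (−1)^{3·2·9}·(+1)^2·(-1)^3 = -1.
v=7: a=7^13·(≡6), b=7^4·(≡5) mod 7; (6|7)=-1, (5|7)=-1; (−1)^{13·4·3}·(-1)^4·(-1)^13 = -1.
v=13: a=13^-2·(≡9), b=13^0·(≡7) mod 13; (9|13)=+1, (7|13)=-1; (−1)^{-2·0·6}·(+1)^0·(-1)^-2 = +1.
v=37: a=37^3·(≡17), b=37^2·(≡30) mod 37; (17|37)=-1, (30|37)=+1; (−1)^{3·2·18}·(-1)^2·(+1)^3 = +1.
v=11: a=11^4·(≡1), b=11^2·(≡8) mod 11; (1|11)=+1, (8|11)=-1; (−1)^{4·2·5}·(+1)^2·(-1)^4 = +1.
(423206, 1333 / ℚ) ramifies at {2, 7, 19, 43}: a division algebra.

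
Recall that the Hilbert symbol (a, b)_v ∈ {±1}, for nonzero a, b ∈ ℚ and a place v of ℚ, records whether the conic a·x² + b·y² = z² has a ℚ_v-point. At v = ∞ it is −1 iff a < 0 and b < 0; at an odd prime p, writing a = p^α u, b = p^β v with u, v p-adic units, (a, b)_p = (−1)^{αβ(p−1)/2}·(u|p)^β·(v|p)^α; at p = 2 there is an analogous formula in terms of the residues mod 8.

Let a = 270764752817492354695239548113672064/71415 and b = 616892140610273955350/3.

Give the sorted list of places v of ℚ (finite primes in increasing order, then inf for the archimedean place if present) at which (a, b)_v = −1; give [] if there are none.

[5, 31]

Mod squares: a ≡ 2076690, b ≡ 1122. Check v ∈ {∞, 2, 3, 5, 7, 11, 17, 19, 23, 29, 31, 43}.
v=3: a=3^-3·(≡1), b=3^-1·(≡2) mod 3; (1|3)=+1, (2|3)=-1; (−1)^{-3·-1·1}·(+1)^-1·(-1)^-3 = +1.
v=17: a=17^4·(≡8), b=17^3·(≡16) mod 17; (8|17)=+1, (16|17)=+1; (−1)^{4·3·8}·(+1)^3·(+1)^4 = +1.
v=5: a=5^-1·(≡3), b=5^2·(≡3) mod 5; (3|5)=-1, (3|5)=-1; (−1)^{-1·2·2}·(-1)^2·(-1)^-1 = -1.
v=29: a=29^3·(≡28), b=29^2·(≡22) mod 29; (28|29)=+1, (22|29)=+1; (−1)^{3·2·14}·(+1)^2·(+1)^3 = +1.
v=23: a=23^-2·(≡10), b=23^0·(≡13) mod 23; (10|23)=-1, (13|23)=+1; (−1)^{-2·0·11}·(-1)^0·(+1)^-2 = +1.
v=31: a=31^3·(≡26), b=31^2·(≡30) mod 31; (26|31)=-1, (30|31)=-1; (−1)^{3·2·15}·(-1)^2·(-1)^3 = -1.
v=∞: 2076690 > 0 and 1122 > 0  ⇒  (a,b)_∞ = +1.
v=19: a=19^2·(≡4), b=19^0·(≡7) mod 19; (4|19)=+1, (7|19)=+1; (−1)^{2·0·9}·(+1)^0·(+1)^2 = +1.
v=2: v_2(a)=7, v_2(b)=1; units ≡ 1, 1 (mod 8); ε·ε+αω+βω = 0·0+7·0+1·0 ≡ 0  ⇒  (a,b)_2 = +1.
v=11: a=11^1·(≡10), b=11^1·(≡5) mod 11; (10|11)=-1, (5|11)=+1; (−1)^{1·1·5}·(-1)^1·(+1)^1 = +1.
v=7: a=7^15·(≡5), b=7^10·(≡2) mod 7; (5|7)=-1, (2|7)=+1; (−1)^{15·10·3}·(-1)^10·(+1)^15 = +1.
v=43: a=43^2·(≡37), b=43^0·(≡41) mod 43; (37|43)=-1, (41|43)=+1; (−1)^{2·0·21}·(-1)^0·(+1)^2 = +1.
(2076690, 1122 / ℚ) ramifies at {5, 31}: a division algebra.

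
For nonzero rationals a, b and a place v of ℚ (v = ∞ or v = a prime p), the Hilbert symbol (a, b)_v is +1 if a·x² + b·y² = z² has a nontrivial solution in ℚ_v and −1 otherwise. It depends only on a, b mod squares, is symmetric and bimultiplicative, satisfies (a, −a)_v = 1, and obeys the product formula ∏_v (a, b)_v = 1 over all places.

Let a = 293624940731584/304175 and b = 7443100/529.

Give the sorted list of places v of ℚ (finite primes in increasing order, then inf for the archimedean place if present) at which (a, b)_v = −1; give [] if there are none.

[7, 17]

(a, b) ≡ (933317, 31) mod (ℚ^×)²; places V = {2, 5, 7, 11, 17, 23, 31, ∞}.
(a,b)_2: α=6, β=2; u≡5, v≡7 (mod 8); ε(u)ε(v)=0·1, αω(v)=6·0, βω(u)=2·1; sum ≡ 0  ⇒  +1.
(a,b)_7: α=7, u≡4; β=4, v≡5 (mod 7); (4|7)=+1, (5|7)=-1; sign (−1)^0·+1^4·-1^7 = -1.
(a,b)_23: α=-3, u≡5; β=-2, v≡1 (mod 23); (5|23)=-1, (1|23)=+1; sign (−1)^0·-1^-2·+1^-3 = +1.
(a,b)_17: α=1, u≡4; β=0, v≡12 (mod 17); (4|17)=+1, (12|17)=-1; sign (−1)^0·+1^0·-1^1 = -1.
(a,b)_11: α=1, u≡5; β=0, v≡5 (mod 11); (5|11)=+1, (5|11)=+1; sign (−1)^0·+1^0·+1^1 = +1.
(a,b)_5: α=-2, u≡2; β=2, v≡1 (mod 5); (2|5)=-1, (1|5)=+1; sign (−1)^0·-1^2·+1^-2 = +1.
(a,b)_31: α=3, u≡29; β=1, v≡18 (mod 31); (29|31)=-1, (18|31)=+1; sign (−1)^1·-1^1·+1^3 = +1.
(a,b)_∞: sgn(933317)=+, sgn(31)=+, so +1.
|Ram(933317, 31)| = 2, even; anisotropic at {7, 17}.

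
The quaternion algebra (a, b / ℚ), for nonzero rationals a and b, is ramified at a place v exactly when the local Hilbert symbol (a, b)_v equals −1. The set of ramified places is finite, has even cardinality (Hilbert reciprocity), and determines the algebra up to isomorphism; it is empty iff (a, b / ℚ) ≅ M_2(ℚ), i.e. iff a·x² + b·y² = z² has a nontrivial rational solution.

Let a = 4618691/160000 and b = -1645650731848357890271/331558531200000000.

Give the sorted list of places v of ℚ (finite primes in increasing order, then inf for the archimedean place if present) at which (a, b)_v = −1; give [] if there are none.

[2, 19, 41, 43]

(a, b) ≡ (779, -3148718) mod (ℚ^×)²; places V = {2, 3, 5, 7, 11, 13, 19, 29, 41, 43, 47, ∞}.
(a,b)_7: α=2, u≡4; β=6, v≡1 (mod 7); (4|7)=+1, (1|7)=+1; sign (−1)^0·+1^6·+1^2 = +1.
(a,b)_3: α=0, u≡2; β=-6, v≡1 (mod 3); (2|3)=-1, (1|3)=+1; sign (−1)^0·-1^-6·+1^0 = +1.
(a,b)_13: α=0, u≡10; β=-2, v≡12 (mod 13); (10|13)=+1, (12|13)=+1; sign (−1)^0·+1^-2·+1^0 = +1.
(a,b)_29: α=0, u≡5; β=-2, v≡8 (mod 29); (5|29)=+1, (8|29)=-1; sign (−1)^0·+1^-2·-1^0 = +1.
(a,b)_41: α=1, u≡15; β=3, v≡1 (mod 41); (15|41)=-1, (1|41)=+1; sign (−1)^0·-1^3·+1^1 = -1.
(a,b)_5: α=-4, u≡1; β=-8, v≡2 (mod 5); (1|5)=+1, (2|5)=-1; sign (−1)^0·+1^-8·-1^-4 = +1.
(a,b)_47: α=0, u≡4; β=1, v≡24 (mod 47); (4|47)=+1, (24|47)=+1; sign (−1)^0·+1^1·+1^0 = +1.
(a,b)_19: α=1, u≡3; β=3, v≡2 (mod 19); (3|19)=-1, (2|19)=-1; sign (−1)^1·-1^3·-1^1 = -1.
(a,b)_∞: sgn(779)=+, sgn(-3148718)=−, so +1.
(a,b)_11: α=2, u≡9; β=4, v≡6 (mod 11); (9|11)=+1, (6|11)=-1; sign (−1)^0·+1^4·-1^2 = +1.
(a,b)_43: α=0, u≡37; β=1, v≡18 (mod 43); (37|43)=-1, (18|43)=-1; sign (−1)^0·-1^1·-1^0 = -1.
(a,b)_2: α=-8, β=-13; u≡3, v≡1 (mod 8); ε(u)ε(v)=1·0, αω(v)=-8·0, βω(u)=-13·1; sum ≡ 1  ⇒  -1.
(779, -3148718 / ℚ) ramifies at {2, 19, 41, 43}: a division algebra.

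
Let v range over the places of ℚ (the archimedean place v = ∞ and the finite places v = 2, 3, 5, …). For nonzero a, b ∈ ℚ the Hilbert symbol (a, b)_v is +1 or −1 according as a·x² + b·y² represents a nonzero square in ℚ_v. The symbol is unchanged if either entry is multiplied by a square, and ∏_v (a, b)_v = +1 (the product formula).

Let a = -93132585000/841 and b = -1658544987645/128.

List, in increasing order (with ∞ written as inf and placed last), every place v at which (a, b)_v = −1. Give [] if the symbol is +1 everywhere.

(a, b) ≡ (-26, -17290) mod (ℚ^×)²; places V = {2, 3, 5, 7, 13, 19, 29, ∞}.
(a,b)_3: α=4, u≡1; β=12, v≡2 (mod 3); (1|3)=+1, (2|3)=-1; sign (−1)^0·+1^12·-1^4 = +1.
(a,b)_19: α=2, u≡8; β=3, v≡13 (mod 19); (8|19)=-1, (13|19)=-1; sign (−1)^0·-1^3·-1^2 = -1.
(a,b)_7: α=2, u≡4; β=1, v≡1 (mod 7); (4|7)=+1, (1|7)=+1; sign (−1)^0·+1^1·+1^2 = +1.
(a,b)_13: α=1, u≡2; β=1, v≡10 (mod 13); (2|13)=-1, (10|13)=+1; sign (−1)^0·-1^1·+1^1 = -1.
(a,b)_∞: sgn(-26)=−, sgn(-17290)=−, so -1.
(a,b)_29: α=-2, u≡21; β=0, v≡6 (mod 29); (21|29)=-1, (6|29)=+1; sign (−1)^0·-1^0·+1^-2 = +1.
(a,b)_5: α=4, u≡4; β=1, v≡2 (mod 5); (4|5)=+1, (2|5)=-1; sign (−1)^0·+1^1·-1^4 = +1.
(a,b)_2: α=3, β=-7; u≡3, v≡3 (mod 8); ε(u)ε(v)=1·1, αω(v)=3·1, βω(u)=-7·1; sum ≡ 1  ⇒  -1.
(-26, -17290 / ℚ) ramifies at {2, 13, 19, ∞}: a division algebra.

[2, 13, 19, inf]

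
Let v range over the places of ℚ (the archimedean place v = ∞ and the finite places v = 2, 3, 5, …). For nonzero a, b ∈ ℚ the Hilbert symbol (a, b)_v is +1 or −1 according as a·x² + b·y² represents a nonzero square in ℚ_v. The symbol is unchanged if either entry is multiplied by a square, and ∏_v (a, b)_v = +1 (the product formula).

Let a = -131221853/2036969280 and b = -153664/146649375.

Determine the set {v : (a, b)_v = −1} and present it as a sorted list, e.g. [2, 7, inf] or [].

[43, inf]

(a, b) ≡ (-273265, -31) mod (ℚ^×)²; places V = {2, 3, 5, 7, 29, 31, 41, 43, ∞}.
(a,b)_41: α=1, u≡20; β=0, v≡4 (mod 41); (20|41)=+1, (4|41)=+1; sign (−1)^0·+1^0·+1^1 = +1.
(a,b)_7: α=4, u≡1; β=4, v≡4 (mod 7); (1|7)=+1, (4|7)=+1; sign (−1)^0·+1^4·+1^4 = +1.
(a,b)_31: α=1, u≡4; β=-1, v≡15 (mod 31); (4|31)=+1, (15|31)=-1; sign (−1)^1·+1^-1·-1^1 = +1.
(a,b)_2: α=-6, β=6; u≡7, v≡1 (mod 8); ε(u)ε(v)=1·0, αω(v)=-6·0, βω(u)=6·0; sum ≡ 0  ⇒  +1.
(a,b)_3: α=-2, u≡2; β=-2, v≡2 (mod 3); (2|3)=-1, (2|3)=-1; sign (−1)^0·-1^-2·-1^-2 = +1.
(a,b)_5: α=-1, u≡2; β=-4, v≡4 (mod 5); (2|5)=-1, (4|5)=+1; sign (−1)^0·-1^-4·+1^-1 = +1.
(a,b)_29: α=-4, u≡21; β=-2, v≡11 (mod 29); (21|29)=-1, (11|29)=-1; sign (−1)^0·-1^-2·-1^-4 = +1.
(a,b)_43: α=1, u≡23; β=0, v≡42 (mod 43); (23|43)=+1, (42|43)=-1; sign (−1)^0·+1^0·-1^1 = -1.
(a,b)_∞: sgn(-273265)=−, sgn(-31)=−, so -1.
Ram(-273265, -31) = {43, ∞}; no ℚ_43-point on the conic.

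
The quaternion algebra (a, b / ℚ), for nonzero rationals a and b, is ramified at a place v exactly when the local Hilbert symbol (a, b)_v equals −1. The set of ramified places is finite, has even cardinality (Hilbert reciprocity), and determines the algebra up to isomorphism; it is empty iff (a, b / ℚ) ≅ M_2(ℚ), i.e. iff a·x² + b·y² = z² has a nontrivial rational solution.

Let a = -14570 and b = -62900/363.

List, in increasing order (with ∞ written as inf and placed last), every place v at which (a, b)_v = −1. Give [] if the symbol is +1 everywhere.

Mod squares: a ≡ -14570, b ≡ -1887. Check v ∈ {∞, 2, 3, 5, 11, 17, 31, 37, 47}.
v=17: a=17^0·(≡16), b=17^1·(≡1) mod 17; (16|17)=+1, (1|17)=+1; (−1)^{0·1·8}·(+1)^1·(+1)^0 = +1.
v=∞: -14570 < 0 and -1887 < 0  ⇒  (a,b)_∞ = -1.
v=37: a=37^0·(≡8), b=37^1·(≡5) mod 37; (8|37)=-1, (5|37)=-1; (−1)^{0·1·18}·(-1)^1·(-1)^0 = -1.
v=11: a=11^0·(≡5), b=11^-2·(≡3) mod 11; (5|11)=+1, (3|11)=+1; (−1)^{0·-2·5}·(+1)^-2·(+1)^0 = +1.
v=47: a=47^1·(≡19), b=47^0·(≡30) mod 47; (19|47)=-1, (30|47)=-1; (−1)^{1·0·23}·(-1)^0·(-1)^1 = -1.
v=31: a=31^1·(≡26), b=31^0·(≡7) mod 31; (26|31)=-1, (7|31)=+1; (−1)^{1·0·15}·(-1)^0·(+1)^1 = +1.
v=5: a=5^1·(≡1), b=5^2·(≡3) mod 5; (1|5)=+1, (3|5)=-1; (−1)^{1·2·2}·(+1)^2·(-1)^1 = -1.
v=3: a=3^0·(≡1), b=3^-1·(≡1) mod 3; (1|3)=+1, (1|3)=+1; (−1)^{0·-1·1}·(+1)^-1·(+1)^0 = +1.
v=2: v_2(a)=1, v_2(b)=2; units ≡ 3, 1 (mod 8); ε·ε+αω+βω = 1·0+1·0+2·1 ≡ 0  ⇒  (a,b)_2 = +1.
Ram(-14570, -1887) = {5, 37, 47, ∞}; no ℚ_5-point on the conic.

[5, 37, 47, inf]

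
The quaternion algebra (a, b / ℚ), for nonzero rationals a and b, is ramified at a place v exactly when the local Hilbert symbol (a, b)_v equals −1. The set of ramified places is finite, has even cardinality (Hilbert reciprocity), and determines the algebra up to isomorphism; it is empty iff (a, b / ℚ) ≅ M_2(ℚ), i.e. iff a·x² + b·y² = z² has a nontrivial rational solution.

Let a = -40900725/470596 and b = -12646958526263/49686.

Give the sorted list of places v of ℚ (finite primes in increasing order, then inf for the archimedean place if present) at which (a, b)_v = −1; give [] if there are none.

Mod squares: a ≡ -629, b ≡ -199578. Check v ∈ {∞, 2, 3, 5, 7, 13, 17, 29, 31, 37}.
v=2: v_2(a)=-2, v_2(b)=-1; units ≡ 3, 3 (mod 8); ε·ε+αω+βω = 1·1+-2·1+-1·1 ≡ 0  ⇒  (a,b)_2 = +1.
v=17: a=17^3·(≡11), b=17^2·(≡15) mod 17; (11|17)=-1, (15|17)=+1; (−1)^{3·2·8}·(-1)^2·(+1)^3 = +1.
v=3: a=3^2·(≡1), b=3^-1·(≡2) mod 3; (1|3)=+1, (2|3)=-1; (−1)^{2·-1·1}·(+1)^-1·(-1)^2 = +1.
v=13: a=13^0·(≡2), b=13^-2·(≡7) mod 13; (2|13)=-1, (7|13)=-1; (−1)^{0·-2·6}·(-1)^-2·(-1)^0 = +1.
v=7: a=7^-6·(≡4), b=7^-2·(≡5) mod 7; (4|7)=+1, (5|7)=-1; (−1)^{-6·-2·3}·(+1)^-2·(-1)^-6 = +1.
v=37: a=37^1·(≡23), b=37^3·(≡8) mod 37; (23|37)=-1, (8|37)=-1; (−1)^{1·3·18}·(-1)^3·(-1)^1 = +1.
v=∞: -629 < 0 and -199578 < 0  ⇒  (a,b)_∞ = -1.
v=31: a=31^0·(≡17), b=31^3·(≡25) mod 31; (17|31)=-1, (25|31)=+1; (−1)^{0·3·15}·(-1)^3·(+1)^0 = -1.
v=5: a=5^2·(≡1), b=5^0·(≡2) mod 5; (1|5)=+1, (2|5)=-1; (−1)^{2·0·2}·(+1)^0·(-1)^2 = +1.
v=29: a=29^0·(≡16), b=29^1·(≡4) mod 29; (16|29)=+1, (4|29)=+1; (−1)^{0·1·14}·(+1)^1·(+1)^0 = +1.
Ram(-629, -199578) = {31, ∞}; no ℚ_31-point on the conic.

[31, inf]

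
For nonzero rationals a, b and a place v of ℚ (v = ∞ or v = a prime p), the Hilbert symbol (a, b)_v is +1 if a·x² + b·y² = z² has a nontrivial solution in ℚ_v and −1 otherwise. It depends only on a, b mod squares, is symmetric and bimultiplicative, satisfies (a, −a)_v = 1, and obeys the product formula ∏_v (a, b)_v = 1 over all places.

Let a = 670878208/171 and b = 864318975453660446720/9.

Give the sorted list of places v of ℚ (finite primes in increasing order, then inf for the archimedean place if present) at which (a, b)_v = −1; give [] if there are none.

[5, 7, 17, 19]

Mod squares: a ≡ 8398, b ≡ 177905. Check v ∈ {∞, 2, 3, 5, 7, 11, 13, 17, 19, 23}.
v=13: a=13^1·(≡10), b=13^3·(≡3) mod 13; (10|13)=+1, (3|13)=+1; (−1)^{1·3·6}·(+1)^3·(+1)^1 = +1.
v=11: a=11^2·(≡5), b=11^2·(≡8) mod 11; (5|11)=+1, (8|11)=-1; (−1)^{2·2·5}·(+1)^2·(-1)^2 = +1.
v=5: a=5^0·(≡3), b=5^1·(≡1) mod 5; (3|5)=-1, (1|5)=+1; (−1)^{0·1·2}·(-1)^1·(+1)^0 = -1.
v=19: a=19^-1·(≡5), b=19^0·(≡3) mod 19; (5|19)=+1, (3|19)=-1; (−1)^{-1·0·9}·(+1)^0·(-1)^-1 = -1.
v=17: a=17^1·(≡15), b=17^3·(≡12) mod 17; (15|17)=+1, (12|17)=-1; (−1)^{1·3·8}·(+1)^3·(-1)^1 = -1.
v=3: a=3^-2·(≡1), b=3^-2·(≡2) mod 3; (1|3)=+1, (2|3)=-1; (−1)^{-2·-2·1}·(+1)^-2·(-1)^-2 = +1.
v=7: a=7^2·(≡5), b=7^3·(≡3) mod 7; (5|7)=-1, (3|7)=-1; (−1)^{2·3·3}·(-1)^3·(-1)^2 = -1.
v=23: a=23^0·(≡4), b=23^1·(≡5) mod 23; (4|23)=+1, (5|23)=-1; (−1)^{0·1·11}·(+1)^1·(-1)^0 = +1.
v=2: v_2(a)=9, v_2(b)=24; units ≡ 7, 1 (mod 8); ε·ε+αω+βω = 1·0+9·0+24·0 ≡ 0  ⇒  (a,b)_2 = +1.
v=∞: 8398 > 0 and 177905 > 0  ⇒  (a,b)_∞ = +1.
(8398, 177905 / ℚ) ramifies at {5, 7, 17, 19}: a division algebra.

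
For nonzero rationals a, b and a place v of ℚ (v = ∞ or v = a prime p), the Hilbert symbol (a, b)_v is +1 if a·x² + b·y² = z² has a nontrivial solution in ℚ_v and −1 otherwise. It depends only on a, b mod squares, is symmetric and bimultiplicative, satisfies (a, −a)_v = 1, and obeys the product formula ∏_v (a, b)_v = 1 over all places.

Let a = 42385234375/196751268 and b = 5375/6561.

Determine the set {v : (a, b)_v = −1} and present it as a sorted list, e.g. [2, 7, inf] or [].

[2, 11, 17, 31]

Mod squares: a ≡ 46115135, b ≡ 215. Check v ∈ {∞, 2, 3, 5, 7, 11, 17, 31, 37, 43}.
v=37: a=37^1·(≡4), b=37^0·(≡7) mod 37; (4|37)=+1, (7|37)=+1; (−1)^{1·0·18}·(+1)^0·(+1)^1 = +1.
v=3: a=3^-10·(≡2), b=3^-8·(≡2) mod 3; (2|3)=-1, (2|3)=-1; (−1)^{-10·-8·1}·(-1)^-8·(-1)^-10 = +1.
v=7: a=7^-2·(≡6), b=7^0·(≡3) mod 7; (6|7)=-1, (3|7)=-1; (−1)^{-2·0·3}·(-1)^0·(-1)^-2 = +1.
v=43: a=43^1·(≡13), b=43^1·(≡5) mod 43; (13|43)=+1, (5|43)=-1; (−1)^{1·1·21}·(+1)^1·(-1)^1 = +1.
v=∞: 46115135 > 0 and 215 > 0  ⇒  (a,b)_∞ = +1.
v=17: a=17^-1·(≡8), b=17^0·(≡14) mod 17; (8|17)=+1, (14|17)=-1; (−1)^{-1·0·8}·(+1)^0·(-1)^-1 = -1.
v=31: a=31^1·(≡18), b=31^0·(≡13) mod 31; (18|31)=+1, (13|31)=-1; (−1)^{1·0·15}·(+1)^0·(-1)^1 = -1.
v=11: a=11^1·(≡9), b=11^0·(≡8) mod 11; (9|11)=+1, (8|11)=-1; (−1)^{1·0·5}·(+1)^0·(-1)^1 = -1.
v=5: a=5^7·(≡2), b=5^3·(≡3) mod 5; (2|5)=-1, (3|5)=-1; (−1)^{7·3·2}·(-1)^3·(-1)^7 = +1.
v=2: v_2(a)=-2, v_2(b)=0; units ≡ 7, 7 (mod 8); ε·ε+αω+βω = 1·1+-2·0+0·0 ≡ 1  ⇒  (a,b)_2 = -1.
|Ram(46115135, 215)| = 4, even; anisotropic at {2, 11, 17, 31}.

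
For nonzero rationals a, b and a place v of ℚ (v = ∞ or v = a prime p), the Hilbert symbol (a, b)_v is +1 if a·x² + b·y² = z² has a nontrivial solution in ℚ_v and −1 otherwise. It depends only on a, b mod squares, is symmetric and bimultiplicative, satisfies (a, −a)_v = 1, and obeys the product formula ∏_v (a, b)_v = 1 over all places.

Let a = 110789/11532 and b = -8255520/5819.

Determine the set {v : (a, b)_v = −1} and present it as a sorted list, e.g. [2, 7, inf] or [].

(a, b) ≡ (6783, -1430) mod (ℚ^×)²; places V = {2, 3, 5, 7, 11, 13, 17, 19, 23, 31, ∞}.
(a,b)_17: α=1, u≡1; β=0, v≡4 (mod 17); (1|17)=+1, (4|17)=+1; sign (−1)^0·+1^0·+1^1 = +1.
(a,b)_7: α=3, u≡5; β=2, v≡5 (mod 7); (5|7)=-1, (5|7)=-1; sign (−1)^0·-1^2·-1^3 = -1.
(a,b)_13: α=0, u≡3; β=1, v≡11 (mod 13); (3|13)=+1, (11|13)=-1; sign (−1)^0·+1^1·-1^0 = +1.
(a,b)_23: α=0, u≡10; β=-2, v≡7 (mod 23); (10|23)=-1, (7|23)=-1; sign (−1)^0·-1^-2·-1^0 = +1.
(a,b)_2: α=-2, β=5; u≡7, v≡5 (mod 8); ε(u)ε(v)=1·0, αω(v)=-2·1, βω(u)=5·0; sum ≡ 0  ⇒  +1.
(a,b)_5: α=0, u≡2; β=1, v≡4 (mod 5); (2|5)=-1, (4|5)=+1; sign (−1)^0·-1^1·+1^0 = -1.
(a,b)_19: α=1, u≡2; β=0, v≡15 (mod 19); (2|19)=-1, (15|19)=-1; sign (−1)^0·-1^0·-1^1 = -1.
(a,b)_31: α=-2, u≡28; β=0, v≡21 (mod 31); (28|31)=+1, (21|31)=-1; sign (−1)^0·+1^0·-1^-2 = +1.
(a,b)_3: α=-1, u≡2; β=4, v≡1 (mod 3); (2|3)=-1, (1|3)=+1; sign (−1)^0·-1^4·+1^-1 = +1.
(a,b)_∞: sgn(6783)=+, sgn(-1430)=−, so +1.
(a,b)_11: α=0, u≡2; β=-1, v≡2 (mod 11); (2|11)=-1, (2|11)=-1; sign (−1)^0·-1^-1·-1^0 = -1.
Ram(6783, -1430) = {5, 7, 11, 19}; no ℚ_5-point on the conic.

[5, 7, 11, 19]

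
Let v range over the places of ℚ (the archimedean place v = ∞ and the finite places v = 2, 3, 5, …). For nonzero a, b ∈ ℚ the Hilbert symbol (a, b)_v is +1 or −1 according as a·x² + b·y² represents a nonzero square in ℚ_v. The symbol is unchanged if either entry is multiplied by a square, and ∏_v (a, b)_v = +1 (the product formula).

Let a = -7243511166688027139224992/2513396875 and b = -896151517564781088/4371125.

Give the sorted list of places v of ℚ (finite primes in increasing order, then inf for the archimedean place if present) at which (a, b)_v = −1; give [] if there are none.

(a, b) ≡ (-22951470, -10) mod (ℚ^×)²; places V = {2, 3, 5, 11, 13, 17, 23, 29, 31, 37, 43, ∞}.
(a,b)_∞: sgn(-22951470)=−, sgn(-10)=−, so -1.
(a,b)_2: α=5, β=5; u≡1, v≡3 (mod 8); ε(u)ε(v)=0·1, αω(v)=5·1, βω(u)=5·0; sum ≡ 1  ⇒  -1.
(a,b)_17: α=-2, u≡9; β=-2, v≡6 (mod 17); (9|17)=+1, (6|17)=-1; sign (−1)^0·+1^-2·-1^-2 = +1.
(a,b)_3: α=9, u≡2; β=4, v≡2 (mod 3); (2|3)=-1, (2|3)=-1; sign (−1)^0·-1^4·-1^9 = -1.
(a,b)_5: α=-5, u≡4; β=-3, v≡3 (mod 5); (4|5)=+1, (3|5)=-1; sign (−1)^0·+1^-3·-1^-5 = -1.
(a,b)_29: α=3, u≡1; β=2, v≡12 (mod 29); (1|29)=+1, (12|29)=-1; sign (−1)^0·+1^2·-1^3 = -1.
(a,b)_13: α=2, u≡4; β=2, v≡4 (mod 13); (4|13)=+1, (4|13)=+1; sign (−1)^0·+1^2·+1^2 = +1.
(a,b)_37: α=3, u≡8; β=2, v≡26 (mod 37); (8|37)=-1, (26|37)=+1; sign (−1)^0·-1^2·+1^3 = +1.
(a,b)_23: α=-1, u≡19; β=0, v≡2 (mod 23); (19|23)=-1, (2|23)=+1; sign (−1)^0·-1^0·+1^-1 = +1.
(a,b)_31: α=3, u≡21; β=2, v≡23 (mod 31); (21|31)=-1, (23|31)=-1; sign (−1)^0·-1^2·-1^3 = -1.
(a,b)_11: α=-2, u≡2; β=-2, v≡5 (mod 11); (2|11)=-1, (5|11)=+1; sign (−1)^0·-1^-2·+1^-2 = +1.
(a,b)_43: α=2, u≡11; β=2, v≡32 (mod 43); (11|43)=+1, (32|43)=-1; sign (−1)^0·+1^2·-1^2 = +1.
Ram(-22951470, -10) = {2, 3, 5, 29, 31, ∞}; no ℚ_2-point on the conic.

[2, 3, 5, 29, 31, inf]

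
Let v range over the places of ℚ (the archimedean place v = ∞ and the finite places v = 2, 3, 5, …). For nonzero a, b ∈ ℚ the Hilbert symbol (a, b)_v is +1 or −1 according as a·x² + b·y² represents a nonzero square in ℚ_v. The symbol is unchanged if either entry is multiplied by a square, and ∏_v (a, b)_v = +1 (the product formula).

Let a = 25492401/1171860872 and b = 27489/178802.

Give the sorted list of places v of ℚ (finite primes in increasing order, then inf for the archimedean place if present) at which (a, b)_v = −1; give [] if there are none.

Mod squares: a ≡ 2, b ≡ 1122. Check v ∈ {∞, 2, 3, 7, 11, 13, 17, 19, 23}.
v=11: a=11^2·(≡7), b=11^1·(≡3) mod 11; (7|11)=-1, (3|11)=+1; (−1)^{2·1·5}·(-1)^1·(+1)^2 = -1.
v=17: a=17^2·(≡8), b=17^1·(≡8) mod 17; (8|17)=+1, (8|17)=+1; (−1)^{2·1·8}·(+1)^1·(+1)^2 = +1.
v=23: a=23^0·(≡9), b=23^-2·(≡6) mod 23; (9|23)=+1, (6|23)=+1; (−1)^{0·-2·11}·(+1)^-2·(+1)^0 = +1.
v=∞: 2 > 0 and 1122 > 0  ⇒  (a,b)_∞ = +1.
v=2: v_2(a)=-3, v_2(b)=-1; units ≡ 1, 1 (mod 8); ε·ε+αω+βω = 0·0+-3·0+-1·0 ≡ 0  ⇒  (a,b)_2 = +1.
v=7: a=7^-4·(≡1), b=7^2·(≡1) mod 7; (1|7)=+1, (1|7)=+1; (−1)^{-4·2·3}·(+1)^2·(+1)^-4 = +1.
v=13: a=13^-2·(≡5), b=13^-2·(≡4) mod 13; (5|13)=-1, (4|13)=+1; (−1)^{-2·-2·6}·(-1)^-2·(+1)^-2 = +1.
v=3: a=3^6·(≡2), b=3^1·(≡2) mod 3; (2|3)=-1, (2|3)=-1; (−1)^{6·1·1}·(-1)^1·(-1)^6 = -1.
v=19: a=19^-2·(≡3), b=19^0·(≡6) mod 19; (3|19)=-1, (6|19)=+1; (−1)^{-2·0·9}·(-1)^0·(+1)^-2 = +1.
Ram(2, 1122) = {3, 11}; no ℚ_3-point on the conic.

[3, 11]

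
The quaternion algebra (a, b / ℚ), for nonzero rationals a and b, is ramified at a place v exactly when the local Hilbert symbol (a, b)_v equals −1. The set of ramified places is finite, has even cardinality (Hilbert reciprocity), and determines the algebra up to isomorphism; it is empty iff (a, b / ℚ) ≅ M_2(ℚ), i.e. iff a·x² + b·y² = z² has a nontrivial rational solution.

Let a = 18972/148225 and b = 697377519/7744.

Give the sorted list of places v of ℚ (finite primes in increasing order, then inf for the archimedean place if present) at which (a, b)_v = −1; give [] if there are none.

[2, 17]

Mod squares: a ≡ 527, b ≡ 31. Check v ∈ {∞, 2, 3, 5, 7, 11, 17, 31}.
v=11: a=11^-2·(≡2), b=11^-2·(≡4) mod 11; (2|11)=-1, (4|11)=+1; (−1)^{-2·-2·5}·(-1)^-2·(+1)^-2 = +1.
v=3: a=3^2·(≡2), b=3^4·(≡1) mod 3; (2|3)=-1, (1|3)=+1; (−1)^{2·4·1}·(-1)^4·(+1)^2 = +1.
v=2: v_2(a)=2, v_2(b)=-6; units ≡ 7, 7 (mod 8); ε·ε+αω+βω = 1·1+2·0+-6·0 ≡ 1  ⇒  (a,b)_2 = -1.
v=31: a=31^1·(≡26), b=31^3·(≡20) mod 31; (26|31)=-1, (20|31)=+1; (−1)^{1·3·15}·(-1)^3·(+1)^1 = +1.
v=5: a=5^-2·(≡3), b=5^0·(≡1) mod 5; (3|5)=-1, (1|5)=+1; (−1)^{-2·0·2}·(-1)^0·(+1)^-2 = +1.
v=∞: 527 > 0 and 31 > 0  ⇒  (a,b)_∞ = +1.
v=7: a=7^-2·(≡2), b=7^0·(≡3) mod 7; (2|7)=+1, (3|7)=-1; (−1)^{-2·0·3}·(+1)^0·(-1)^-2 = +1.
v=17: a=17^1·(≡14), b=17^2·(≡12) mod 17; (14|17)=-1, (12|17)=-1; (−1)^{1·2·8}·(-1)^2·(-1)^1 = -1.
Ram(527, 31) = {2, 17}; no ℚ_2-point on the conic.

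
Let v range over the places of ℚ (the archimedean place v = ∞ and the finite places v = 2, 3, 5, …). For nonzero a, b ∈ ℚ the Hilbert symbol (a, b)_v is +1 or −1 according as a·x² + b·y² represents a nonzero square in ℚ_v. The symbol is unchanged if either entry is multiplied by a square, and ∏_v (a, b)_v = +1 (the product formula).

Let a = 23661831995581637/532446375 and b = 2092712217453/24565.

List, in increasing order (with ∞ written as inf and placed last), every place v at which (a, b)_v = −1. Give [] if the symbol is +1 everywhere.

[3, 5, 11, 17]

(a, b) ≡ (692835, 230945) mod (ℚ^×)²; places V = {2, 3, 5, 11, 13, 17, 19, 29, ∞}.
(a,b)_∞: sgn(692835)=+, sgn(230945)=+, so +1.
(a,b)_2: α=0, β=0; u≡3, v≡1 (mod 8); ε(u)ε(v)=1·0, αω(v)=0·0, βω(u)=0·1; sum ≡ 0  ⇒  +1.
(a,b)_5: α=-3, u≡2; β=-1, v≡1 (mod 5); (2|5)=-1, (1|5)=+1; sign (−1)^0·-1^-1·+1^-3 = -1.
(a,b)_13: α=1, u≡7; β=1, v≡7 (mod 13); (7|13)=-1, (7|13)=-1; sign (−1)^0·-1^1·-1^1 = +1.
(a,b)_11: α=5, u≡2; β=3, v≡7 (mod 11); (2|11)=-1, (7|11)=-1; sign (−1)^1·-1^3·-1^5 = -1.
(a,b)_17: α=-5, u≡10; β=-3, v≡16 (mod 17); (10|17)=-1, (16|17)=+1; sign (−1)^0·-1^-3·+1^-5 = -1.
(a,b)_3: α=-1, u≡2; β=2, v≡2 (mod 3); (2|3)=-1, (2|3)=-1; sign (−1)^0·-1^2·-1^-1 = -1.
(a,b)_29: α=6, u≡16; β=4, v≡15 (mod 29); (16|29)=+1, (15|29)=-1; sign (−1)^0·+1^4·-1^6 = +1.
(a,b)_19: α=1, u≡4; β=1, v≡10 (mod 19); (4|19)=+1, (10|19)=-1; sign (−1)^1·+1^1·-1^1 = +1.
|Ram(692835, 230945)| = 4, even; anisotropic at {3, 5, 11, 17}.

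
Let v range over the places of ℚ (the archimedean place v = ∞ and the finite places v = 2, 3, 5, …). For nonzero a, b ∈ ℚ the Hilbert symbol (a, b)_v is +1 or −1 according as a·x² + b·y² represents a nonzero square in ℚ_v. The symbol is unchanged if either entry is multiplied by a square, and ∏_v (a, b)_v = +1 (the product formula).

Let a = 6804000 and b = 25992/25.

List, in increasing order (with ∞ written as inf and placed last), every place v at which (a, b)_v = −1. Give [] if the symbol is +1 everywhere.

(a, b) ≡ (210, 2) mod (ℚ^×)²; places V = {2, 3, 5, 7, 19, ∞}.
(a,b)_2: α=5, β=3; u≡1, v≡1 (mod 8); ε(u)ε(v)=0·0, αω(v)=5·0, βω(u)=3·0; sum ≡ 0  ⇒  +1.
(a,b)_3: α=5, u≡1; β=2, v≡2 (mod 3); (1|3)=+1, (2|3)=-1; sign (−1)^0·+1^2·-1^5 = -1.
(a,b)_∞: sgn(210)=+, sgn(2)=+, so +1.
(a,b)_19: α=0, u≡5; β=2, v≡12 (mod 19); (5|19)=+1, (12|19)=-1; sign (−1)^0·+1^2·-1^0 = +1.
(a,b)_5: α=3, u≡2; β=-2, v≡2 (mod 5); (2|5)=-1, (2|5)=-1; sign (−1)^0·-1^-2·-1^3 = -1.
(a,b)_7: α=1, u≡1; β=0, v≡2 (mod 7); (1|7)=+1, (2|7)=+1; sign (−1)^0·+1^0·+1^1 = +1.
|Ram(210, 2)| = 2, even; anisotropic at {3, 5}.

[3, 5]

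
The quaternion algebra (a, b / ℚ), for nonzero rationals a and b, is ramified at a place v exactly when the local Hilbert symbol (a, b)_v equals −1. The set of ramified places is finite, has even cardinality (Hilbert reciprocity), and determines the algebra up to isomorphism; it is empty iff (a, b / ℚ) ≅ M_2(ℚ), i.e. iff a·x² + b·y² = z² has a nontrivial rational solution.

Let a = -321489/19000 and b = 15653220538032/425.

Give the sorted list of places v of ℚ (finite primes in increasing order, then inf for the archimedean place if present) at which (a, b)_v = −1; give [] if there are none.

[2, 3, 11, 17]

(a, b) ≡ (-190, 10659) mod (ℚ^×)²; places V = {2, 3, 5, 7, 11, 17, 19, ∞}.
(a,b)_2: α=-3, β=4; u≡1, v≡3 (mod 8); ε(u)ε(v)=0·1, αω(v)=-3·1, βω(u)=4·0; sum ≡ 1  ⇒  -1.
(a,b)_5: α=-3, u≡3; β=-2, v≡1 (mod 5); (3|5)=-1, (1|5)=+1; sign (−1)^0·-1^-2·+1^-3 = +1.
(a,b)_7: α=2, u≡6; β=2, v≡3 (mod 7); (6|7)=-1, (3|7)=-1; sign (−1)^0·-1^2·-1^2 = +1.
(a,b)_∞: sgn(-190)=−, sgn(10659)=+, so +1.
(a,b)_3: α=8, u≡2; β=7, v≡1 (mod 3); (2|3)=-1, (1|3)=+1; sign (−1)^0·-1^7·+1^8 = -1.
(a,b)_11: α=0, u≡10; β=3, v≡9 (mod 11); (10|11)=-1, (9|11)=+1; sign (−1)^0·-1^3·+1^0 = -1.
(a,b)_17: α=0, u≡6; β=-1, v≡8 (mod 17); (6|17)=-1, (8|17)=+1; sign (−1)^0·-1^-1·+1^0 = -1.
(a,b)_19: α=-1, u≡4; β=3, v≡15 (mod 19); (4|19)=+1, (15|19)=-1; sign (−1)^1·+1^3·-1^-1 = +1.
|Ram(-190, 10659)| = 4, even; anisotropic at {2, 3, 11, 17}.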